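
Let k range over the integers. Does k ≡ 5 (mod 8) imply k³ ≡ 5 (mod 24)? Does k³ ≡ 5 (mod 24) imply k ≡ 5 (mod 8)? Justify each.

(⟸) The residues r modulo 24 with r³ ≡ 5 (mod 24) are exactly {5}, and each is ≡ 5 (mod 8).

(⟹) This fails: take k = 13. Then 13 ≡ 5 (mod 8), but 13³ = 2197 ≡ 13 (mod 24), not 5.

Not equivalent: only (⇐) holds.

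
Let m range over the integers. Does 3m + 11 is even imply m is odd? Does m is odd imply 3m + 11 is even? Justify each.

Both implications hold.

[⇒] Suppose 3m + 11 is even. Since 3 is odd, 3m and m have the same parity, so 3m + 11 ≡ m + 11 (mod 2). As 11 is odd, 3m + 11 is even exactly when m is odd. Thus m is odd.

[⇐] Conversely, suppose m is odd; write m = 2j + 1. Then 3m + 11 = 3·(2j + 1) + 11 = 2·3j + 14, which is even.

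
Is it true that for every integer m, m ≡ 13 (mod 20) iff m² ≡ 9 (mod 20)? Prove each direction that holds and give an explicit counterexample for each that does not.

(⇒) holds; (⇐) fails.

Forward direction. Suppose m ≡ 13 (mod 20). Write m = 20j + 13. Then (20j + 13)² = 400j² + 520j + 169 = 20(20j² + 26j + 8) + 9, so m² ≡ 9 (mod 20).

Converse. This fails: take m = 3. Then 3² = 9 ≡ 9 (mod 20), yet 3 ≡ 3 (mod 20), not 13.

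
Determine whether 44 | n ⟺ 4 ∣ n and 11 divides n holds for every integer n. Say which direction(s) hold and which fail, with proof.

(→) If 44 ∣ n, write n = 44q. Since 44 = 11·4, n = 4·(11q), so 4 ∣ n; and since 44 = 4·11, n = 11·(4q), so 11 ∣ n.

(←) Suppose 4 ∣ n and 11 ∣ n. Any common multiple of 4 and 11 is a multiple of their lcm; here gcd(4, 11) = 1, so lcm(4, 11) = 4·11 = 44, so 44 ∣ n.

Both implications hold.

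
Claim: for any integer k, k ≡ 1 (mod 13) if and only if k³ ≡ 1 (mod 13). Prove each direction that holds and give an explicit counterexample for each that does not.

(⟹) Suppose k ≡ 1 (mod 13). Write k = 13j + 1. Then (13j + 1)³ = 2197j³ + 507j² + 39j + 1 = 13(169j³ + 39j² + 3j) + 1, so k³ ≡ 1 (mod 13).

(⟸) This fails: take k = 3. Then 3³ = 27 ≡ 1 (mod 13), yet 3 ≡ 3 (mod 13), not 1.

(⇒) holds; (⇐) fails.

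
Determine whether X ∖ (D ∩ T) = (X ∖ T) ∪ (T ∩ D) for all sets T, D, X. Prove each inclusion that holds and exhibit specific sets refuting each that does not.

(⟹) This inclusion fails. Take T = {1}, D = ∅, X = {1}; then 1 ∈ X ∖ (D ∩ T) but 1 ∉ (X ∖ T) ∪ (T ∩ D).

(⟸) This inclusion fails. Take T = {1}, D = {1}, X = ∅; then 1 ∈ (X ∖ T) ∪ (T ∩ D) but 1 ∉ X ∖ (D ∩ T).

Neither inclusion holds.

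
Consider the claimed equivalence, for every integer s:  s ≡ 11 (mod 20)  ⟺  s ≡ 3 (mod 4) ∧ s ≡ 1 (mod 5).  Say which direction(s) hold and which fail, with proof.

[⇐] If s ≡ 3 (mod 4) and s ≡ 1 (mod 5), then by the Chinese remainder theorem s ≡ 11 (mod 20). This is exactly s ≡ 11 (mod 20).

[⇒] Suppose s ≡ 11 (mod 20); write s = 20j + 11. Since 4 ∣ 20, reducing mod 4 gives s ≡ 11 ≡ 3 (mod 4); since 5 ∣ 20, reducing mod 5 gives s ≡ 11 ≡ 1 (mod 5).

The biconditional holds.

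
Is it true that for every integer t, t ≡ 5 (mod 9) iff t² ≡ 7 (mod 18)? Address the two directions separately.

[⇒] This fails: take t = 14. Then 14 ≡ 5 (mod 9), but 14² = 196 ≡ 16 (mod 18), not 7.

[⇐] This fails: take t = 13. Then 13² = 169 ≡ 7 (mod 18), yet 13 ≡ 4 (mod 9), not 5.

Neither direction holds.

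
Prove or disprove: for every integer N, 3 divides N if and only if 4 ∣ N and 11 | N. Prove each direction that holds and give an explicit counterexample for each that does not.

(⇒) This fails: take N = 3. Certainly 3 ∣ 3, but 4 ∤ 3.

(⇐) This fails: take N = 44. Both 4 ∣ 44 and 11 ∣ 44, yet 44 is not a multiple of 3 (since 44 = 14·3 + 2), so 3 ∤ 44.

Both directions fail.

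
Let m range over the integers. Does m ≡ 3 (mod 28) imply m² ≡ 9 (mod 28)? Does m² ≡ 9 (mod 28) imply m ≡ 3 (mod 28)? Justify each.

Only the forward direction holds.

(⟸) This fails: take m = 11. Then 11² = 121 ≡ 9 (mod 28), yet 11 ≡ 11 (mod 28), not 3.

(⟹) Suppose m ≡ 3 (mod 28). Write m = 28j + 3. Then (28j + 3)² = 784j² + 168j + 9 = 28(28j² + 6j) + 9, so m² ≡ 9 (mod 28).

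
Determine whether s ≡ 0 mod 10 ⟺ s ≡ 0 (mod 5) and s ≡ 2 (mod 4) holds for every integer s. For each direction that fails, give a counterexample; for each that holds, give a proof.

(⟹) This fails: s = 0 gives 0 ≡ 0 (mod 10) but 0 ≡ 0 (mod 4), so the conjunction on the right does not hold.

(⟸) Conversely, if s ≡ 0 (mod 5) and s ≡ 2 (mod 4), then by the Chinese remainder theorem s ≡ 10 (mod 20). Since 10 ≡ 0 (mod 10) and 10 ∣ 20, we get s ≡ 0 (mod 10).

The forward direction fails; the converse holds.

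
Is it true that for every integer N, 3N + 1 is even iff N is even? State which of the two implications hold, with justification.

Neither implication holds.

(⟹) This fails: N = 7 gives 3N + 1 = 22, which is even, but 7 is odd, not even.

(⟸) This also fails: N = 6 is even, but 3N + 1 = 19 is odd, not even.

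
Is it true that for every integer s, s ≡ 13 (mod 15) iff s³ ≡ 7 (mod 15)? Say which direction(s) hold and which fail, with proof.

Both directions hold.

(⇒) Suppose s ≡ 13 (mod 15). Write s = 15j + 13. Then (15j + 13)³ = 3375j³ + 8775j² + 7605j + 2197 = 15(225j³ + 585j² + 507j + 146) + 7, so s³ ≡ 7 (mod 15).

(⇐) Conversely, suppose s³ ≡ 7 (mod 15). The only residue r in {0, …, 14} with r³ ≡ 7 (mod 15) is r = 13, so s ≡ 13 (mod 15).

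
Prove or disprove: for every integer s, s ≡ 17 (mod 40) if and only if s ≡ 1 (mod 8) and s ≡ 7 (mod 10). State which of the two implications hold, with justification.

Forward direction. Suppose s ≡ 17 (mod 40); write s = 40j + 17. Since 8 ∣ 40, reducing mod 8 gives s ≡ 17 ≡ 1 (mod 8); since 10 ∣ 40, reducing mod 10 gives s ≡ 17 ≡ 7 (mod 10).

Converse. If s ≡ 1 (mod 8) and s ≡ 7 (mod 10), then by the Chinese remainder theorem s ≡ 17 (mod 40). This is exactly s ≡ 17 (mod 40).

Both directions hold; the statement is true.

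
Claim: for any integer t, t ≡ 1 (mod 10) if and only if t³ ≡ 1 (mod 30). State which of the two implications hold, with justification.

Not equivalent: only (⇐) holds.

[⇒] This fails: take t = 11. Then 11 ≡ 1 (mod 10), but 11³ = 1331 ≡ 11 (mod 30), not 1.

[⇐] Conversely, the residues r modulo 30 with r³ ≡ 1 (mod 30) are exactly {1}, and each is ≡ 1 (mod 10).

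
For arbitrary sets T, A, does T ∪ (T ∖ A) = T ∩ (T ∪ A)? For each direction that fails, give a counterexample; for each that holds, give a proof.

Forward inclusion. Let x ∈ T ∪ (T ∖ A). Then either x ∈ T and x ∉ A; or x ∈ T ∩ A. In each case x ∈ T ∩ (T ∪ A), so T ∪ (T ∖ A) ⊆ T ∩ (T ∪ A).

Reverse inclusion. Let x ∈ T ∩ (T ∪ A). Then either x ∈ T and x ∉ A; or x ∈ T ∩ A. In each case x ∈ T ∪ (T ∖ A), so T ∩ (T ∪ A) ⊆ T ∪ (T ∖ A).

Both inclusions hold.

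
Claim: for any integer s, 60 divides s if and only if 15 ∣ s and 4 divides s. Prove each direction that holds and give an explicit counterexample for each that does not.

Equivalent; both directions hold.

(→) If 60 ∣ s, write s = 60q. Since 60 = 4·15, s = 15·(4q), so 15 ∣ s; and since 60 = 15·4, s = 4·(15q), so 4 ∣ s.

(←) Suppose 15 ∣ s and 4 ∣ s. Any common multiple of 15 and 4 is a multiple of their lcm; here gcd(15, 4) = 1, so lcm(15, 4) = 15·4 = 60, so 60 ∣ s.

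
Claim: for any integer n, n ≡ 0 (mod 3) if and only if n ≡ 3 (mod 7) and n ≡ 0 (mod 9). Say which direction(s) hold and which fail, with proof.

Forward direction. This fails: n = 0 gives 0 ≡ 0 (mod 3) but 0 ≡ 0 (mod 7), so the conjunction on the right does not hold.

Converse. If n ≡ 3 (mod 7) and n ≡ 0 (mod 9), then by the Chinese remainder theorem n ≡ 45 (mod 63). Since 45 ≡ 0 (mod 3) and 3 ∣ 63, we get n ≡ 0 (mod 3).

Not equivalent: only (⇐) holds.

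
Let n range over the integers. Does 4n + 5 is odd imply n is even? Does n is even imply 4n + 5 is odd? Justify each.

Not equivalent: only (⇐) holds.

(⟹) This fails: take n = 5. Then 4n + 5 = 25, which is odd, yet n = 5 is odd, not even.

(⟸) Suppose n is even. Since 4 is even, 4n is even for every n, so 4n + 5 has the same parity as 5, which is odd. Hence 4n + 5 is odd.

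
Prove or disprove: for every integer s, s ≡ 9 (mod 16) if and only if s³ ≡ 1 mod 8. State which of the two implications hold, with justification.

(→) Suppose s ≡ 9 (mod 16). Then s³ ≡ 9³ = 729 (mod 16), and since 8 ∣ 16, also s³ ≡ 1 (mod 8).

(←) This fails: take s = 1. Then 1³ = 1 ≡ 1 (mod 8), yet 1 ≡ 1 (mod 16), not 9.

Only the forward implication holds.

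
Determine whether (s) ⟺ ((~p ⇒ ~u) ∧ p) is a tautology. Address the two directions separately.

[⇒] This fails. Under s = T, p = F, u = F, the left side is true but the right side is false.

[⇐] This fails. Under s = F, p = T, u = F, the left side is false but the right side is true.

Neither implication holds.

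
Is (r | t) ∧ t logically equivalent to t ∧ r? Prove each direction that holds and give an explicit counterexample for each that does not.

(⇒) fails; (⇐) holds.

[⇐] Assume the antecedent. If r is true, the antecedent forces (r = T, t = T), and (r | t) ∧ t holds there. If r is false, the antecedent cannot hold. Either way (r | t) ∧ t holds.

[⇒] This fails. Under r = F, t = T, the left side is true but the right side is false.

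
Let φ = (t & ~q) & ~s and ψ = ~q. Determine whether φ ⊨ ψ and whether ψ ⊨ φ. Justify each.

(⇒) Assume the antecedent. If q is true, the antecedent cannot hold. If q is false, ~q reduces to true regardless of the other variables. Either way ~q holds.

(⇐) This fails. Under q = F, s = F, t = F, the left side is false but the right side is true.

Only the forward direction holds.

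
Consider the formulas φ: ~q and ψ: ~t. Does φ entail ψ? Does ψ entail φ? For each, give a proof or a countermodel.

Forward direction. This fails. Under t = T, q = F, the left side is true but the right side is false.

Converse. This fails. Under t = F, q = T, the left side is false but the right side is true.

Neither implication holds.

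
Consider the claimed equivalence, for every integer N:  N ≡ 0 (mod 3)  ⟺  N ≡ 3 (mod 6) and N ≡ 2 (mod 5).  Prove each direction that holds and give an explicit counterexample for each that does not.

Only the converse holds.

[⇒] This fails: N = 0 gives 0 ≡ 0 (mod 3) but 0 ≡ 0 (mod 6), so the conjunction on the right does not hold.

[⇐] Conversely, if N ≡ 3 (mod 6) and N ≡ 2 (mod 5), then by the Chinese remainder theorem N ≡ 27 (mod 30). Since 27 ≡ 0 (mod 3) and 3 ∣ 30, we get N ≡ 0 (mod 3).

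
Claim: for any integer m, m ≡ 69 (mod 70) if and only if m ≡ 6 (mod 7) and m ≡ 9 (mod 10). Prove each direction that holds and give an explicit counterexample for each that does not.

Equivalent; both directions hold.

(→) Suppose m ≡ 69 (mod 70); write m = 70j + 69. Since 7 ∣ 70, reducing mod 7 gives m ≡ 69 ≡ 6 (mod 7); since 10 ∣ 70, reducing mod 10 gives m ≡ 69 ≡ 9 (mod 10).

(←) Conversely, if m ≡ 6 (mod 7) and m ≡ 9 (mod 10), then by the Chinese remainder theorem m ≡ 69 (mod 70). This is exactly m ≡ 69 (mod 70).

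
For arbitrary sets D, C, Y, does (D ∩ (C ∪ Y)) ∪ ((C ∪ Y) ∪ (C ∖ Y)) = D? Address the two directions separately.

Forward inclusion. This inclusion fails. Take D = ∅, C = {1}, Y = ∅; then 1 ∈ (D ∩ (C ∪ Y)) ∪ ((C ∪ Y) ∪ (C ∖ Y)) but 1 ∉ D.

Reverse inclusion. This inclusion fails. Take D = {1}, C = ∅, Y = ∅; then 1 ∈ D but 1 ∉ (D ∩ (C ∪ Y)) ∪ ((C ∪ Y) ∪ (C ∖ Y)).

Neither inclusion holds.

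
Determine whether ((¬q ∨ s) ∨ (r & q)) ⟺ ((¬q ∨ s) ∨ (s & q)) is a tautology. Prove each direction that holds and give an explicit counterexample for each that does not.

Not equivalent: only (⇐) holds.

Forward direction. This fails. Under r = T, s = F, q = T, the left side is true but the right side is false.

Converse. Assume the antecedent. If s is true, (¬q ∨ s) ∨ (r & q) reduces to true regardless of the other variables. If s is false, the antecedent forces (r = F, s = F, q = F) or (r = T, s = F, q = F), and (¬q ∨ s) ∨ (r & q) holds there. Either way (¬q ∨ s) ∨ (r & q) holds.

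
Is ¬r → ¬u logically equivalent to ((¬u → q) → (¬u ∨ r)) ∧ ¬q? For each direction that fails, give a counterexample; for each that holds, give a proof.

(⇒) fails; (⇐) holds.

[⇒] This fails. Under u = F, r = F, q = T, the left side is true but the right side is false.

[⇐] Assume the antecedent. If u is true, the antecedent forces (u = T, r = T, q = F), and ¬r → ¬u holds there. If u is false, ¬r → ¬u reduces to true regardless of the other variables. Either way ¬r → ¬u holds.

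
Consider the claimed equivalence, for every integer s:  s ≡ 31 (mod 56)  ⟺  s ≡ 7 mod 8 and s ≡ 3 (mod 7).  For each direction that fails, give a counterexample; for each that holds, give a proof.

(⟹) Suppose s ≡ 31 (mod 56); write s = 56j + 31. Since 8 ∣ 56, reducing mod 8 gives s ≡ 31 ≡ 7 (mod 8); since 7 ∣ 56, reducing mod 7 gives s ≡ 31 ≡ 3 (mod 7).

(⟸) Conversely, if s ≡ 7 (mod 8) and s ≡ 3 (mod 7), then by the Chinese remainder theorem s ≡ 31 (mod 56). This is exactly s ≡ 31 (mod 56).

Both implications hold.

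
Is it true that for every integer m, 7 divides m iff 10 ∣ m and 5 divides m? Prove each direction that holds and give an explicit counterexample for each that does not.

(⟹) This fails: take m = 7. Certainly 7 ∣ 7, but 10 ∤ 7.

(⟸) This fails: take m = 10. Both 10 ∣ 10 and 5 ∣ 10, yet 10 is not a multiple of 7 (since 10 = 1·7 + 3), so 7 ∤ 10.

(⇒) fails and (⇐) fails.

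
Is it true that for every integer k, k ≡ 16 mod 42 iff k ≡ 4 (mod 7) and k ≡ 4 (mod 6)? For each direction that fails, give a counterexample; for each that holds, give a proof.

Both directions fail.

(→) This fails: k = 16 gives 16 ≡ 16 (mod 42) but 16 ≡ 2 (mod 7), so the conjunction on the right does not hold.

(←) This fails: k = 4 satisfies both congruences on the right (4 ≡ 4 mod 7 and 4 ≡ 4 mod 6) yet 4 ≡ 4 (mod 42), not 16.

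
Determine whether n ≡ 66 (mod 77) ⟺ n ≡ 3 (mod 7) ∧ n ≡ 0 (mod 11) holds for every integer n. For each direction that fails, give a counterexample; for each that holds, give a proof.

[⇒] Suppose n ≡ 66 (mod 77); write n = 77j + 66. Since 7 ∣ 77, reducing mod 7 gives n ≡ 66 ≡ 3 (mod 7); since 11 ∣ 77, reducing mod 11 gives n ≡ 66 ≡ 0 (mod 11).

[⇐] Conversely, if n ≡ 3 (mod 7) and n ≡ 0 (mod 11), then by the Chinese remainder theorem n ≡ 66 (mod 77). This is exactly n ≡ 66 (mod 77).

Both directions hold.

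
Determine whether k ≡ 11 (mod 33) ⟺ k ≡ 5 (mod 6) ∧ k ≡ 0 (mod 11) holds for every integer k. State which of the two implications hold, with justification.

Not equivalent: only (⇐) holds.

Converse. If k ≡ 5 (mod 6) and k ≡ 0 (mod 11), then by the Chinese remainder theorem k ≡ 11 (mod 66). Since 11 ≡ 11 (mod 33) and 33 ∣ 66, we get k ≡ 11 (mod 33).

Forward direction. This fails: k = 44 gives 44 ≡ 11 (mod 33) but 44 ≡ 2 (mod 6), so the conjunction on the right does not hold.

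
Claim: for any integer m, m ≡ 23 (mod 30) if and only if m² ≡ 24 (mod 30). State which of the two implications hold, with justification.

(⇒) fails and (⇐) fails.

(→) This fails: take m = 23. Then 23 ≡ 23 (mod 30), but 23² = 529 ≡ 19 (mod 30), not 24.

(←) This fails: take m = 12. Then 12² = 144 ≡ 24 (mod 30), yet 12 ≡ 12 (mod 30), not 23.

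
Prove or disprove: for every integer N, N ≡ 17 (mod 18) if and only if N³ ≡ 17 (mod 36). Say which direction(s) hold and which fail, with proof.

(→) This fails: take N = 35. Then 35 ≡ 17 (mod 18), but 35³ = 42875 ≡ 35 (mod 36), not 17.

(←) This fails: take N = 5. Then 5³ = 125 ≡ 17 (mod 36), yet 5 ≡ 5 (mod 18), not 17.

Neither direction holds.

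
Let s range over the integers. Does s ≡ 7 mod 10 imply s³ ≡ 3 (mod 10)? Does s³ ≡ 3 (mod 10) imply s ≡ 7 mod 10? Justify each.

Both directions hold.

(⇒) Suppose s ≡ 7 mod 10. Write s = 10j + 7. Then (10j + 7)³ = 1000j³ + 2100j² + 1470j + 343 = 10(100j³ + 210j² + 147j + 34) + 3, so s³ ≡ 3 (mod 10).

(⇐) Conversely, suppose s³ ≡ 3 (mod 10). The only residue r in {0, …, 9} with r³ ≡ 3 (mod 10) is r = 7, so s ≡ 7 (mod 10).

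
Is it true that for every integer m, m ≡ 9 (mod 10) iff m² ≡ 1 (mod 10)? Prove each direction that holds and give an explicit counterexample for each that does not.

(⇒) holds; (⇐) fails.

(⇒) Suppose m ≡ 9 (mod 10). Write m = 10j + 9. Then (10j + 9)² = 100j² + 180j + 81 = 10(10j² + 18j + 8) + 1, so m² ≡ 1 (mod 10).

(⇐) This fails: take m = 1. Then 1² = 1 ≡ 1 (mod 10), yet 1 ≡ 1 (mod 10), not 9.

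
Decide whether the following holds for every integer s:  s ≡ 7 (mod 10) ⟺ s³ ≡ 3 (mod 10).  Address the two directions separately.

Both directions hold; the statement is true.

[⇐] Suppose s³ ≡ 3 (mod 10). The only residue r in {0, …, 9} with r³ ≡ 3 (mod 10) is r = 7, so s ≡ 7 (mod 10).

[⇒] Suppose s ≡ 7 (mod 10). Write s = 10j + 7. Then (10j + 7)³ = 1000j³ + 2100j² + 1470j + 343 = 10(100j³ + 210j² + 147j + 34) + 3, so s³ ≡ 3 (mod 10).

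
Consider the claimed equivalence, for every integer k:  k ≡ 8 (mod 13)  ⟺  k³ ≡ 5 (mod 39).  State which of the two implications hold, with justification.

(⇒) This fails: take k = 21. Then 21 ≡ 8 (mod 13), but 21³ = 9261 ≡ 18 (mod 39), not 5.

(⇐) This fails: take k = 11. Then 11³ = 1331 ≡ 5 (mod 39), yet 11 ≡ 11 (mod 13), not 8.

(⇒) fails and (⇐) fails.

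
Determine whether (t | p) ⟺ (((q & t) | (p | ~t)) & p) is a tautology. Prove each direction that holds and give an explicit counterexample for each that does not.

(⟹) This fails. Under t = T, p = F, q = F, the left side is true but the right side is false.

(⟸) Assume the antecedent. If t is true, t | p reduces to true regardless of the other variables. If t is false, the antecedent forces (t = F, p = T, q = F) or (t = F, p = T, q = T), and t | p holds there. Either way t | p holds.

Only the converse holds.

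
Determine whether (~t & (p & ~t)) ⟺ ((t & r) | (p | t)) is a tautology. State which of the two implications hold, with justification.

The forward direction holds; the converse fails.

Forward direction. Assume the antecedent. If p is true, (t & r) | (p | t) reduces to true regardless of the other variables. If p is false, the antecedent cannot hold. Either way (t & r) | (p | t) holds.

Converse. This fails. Under p = F, r = F, t = T, the left side is false but the right side is true.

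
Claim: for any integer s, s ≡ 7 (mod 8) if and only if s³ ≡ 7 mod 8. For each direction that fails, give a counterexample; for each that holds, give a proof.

Both implications hold.

(⇒) Suppose s ≡ 7 (mod 8). Write s = 8j + 7. Then (8j + 7)³ = 512j³ + 1344j² + 1176j + 343 = 8(64j³ + 168j² + 147j + 42) + 7, so s³ ≡ 7 (mod 8).

(⇐) Conversely, suppose s³ ≡ 7 (mod 8). The only residue r in {0, …, 7} with r³ ≡ 7 (mod 8) is r = 7, so s ≡ 7 (mod 8).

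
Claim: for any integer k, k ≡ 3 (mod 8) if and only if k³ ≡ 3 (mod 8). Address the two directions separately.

[⇐] Suppose k³ ≡ 3 (mod 8). The only residue r in {0, …, 7} with r³ ≡ 3 (mod 8) is r = 3, so k ≡ 3 (mod 8).

[⇒] Suppose k ≡ 3 (mod 8). Write k = 8j + 3. Then (8j + 3)³ = 512j³ + 576j² + 216j + 27 = 8(64j³ + 72j² + 27j + 3) + 3, so k³ ≡ 3 (mod 8).

Both directions hold; the statement is true.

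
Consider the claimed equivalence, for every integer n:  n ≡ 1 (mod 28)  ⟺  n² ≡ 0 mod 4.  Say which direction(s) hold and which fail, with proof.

(⇒) This fails: take n = 1. Then 1 ≡ 1 (mod 28), but 1² = 1 ≡ 1 (mod 4), not 0.

(⇐) This fails: take n = 0. Then 0² = 0 ≡ 0 (mod 4), yet 0 ≡ 0 (mod 28), not 1.

Neither implication holds.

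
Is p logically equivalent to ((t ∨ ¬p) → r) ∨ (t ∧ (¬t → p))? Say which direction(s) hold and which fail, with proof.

The forward direction holds; the converse fails.

(⇒) Assume the antecedent. If t is true, the consequent reduces to true regardless of the other variables. If t is false, the antecedent forces (t = F, p = T, r = F) or (t = F, p = T, r = T), and the consequent holds there. Either way the consequent holds.

(⇐) This fails. Under t = T, p = F, r = F, the left side is false but the right side is true.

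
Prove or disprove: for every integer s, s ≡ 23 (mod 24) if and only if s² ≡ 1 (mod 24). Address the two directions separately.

(⇒) Suppose s ≡ 23 (mod 24). Write s = 24j + 23. Then (24j + 23)² = 576j² + 1104j + 529 = 24(24j² + 46j + 22) + 1, so s² ≡ 1 (mod 24).

(⇐) This fails: take s = 1. Then 1² = 1 ≡ 1 (mod 24), yet 1 ≡ 1 (mod 24), not 23.

Only the forward implication holds.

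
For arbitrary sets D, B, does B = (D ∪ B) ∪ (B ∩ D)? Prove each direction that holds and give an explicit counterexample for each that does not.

Forward inclusion. Let x ∈ B. Then either x ∈ B and x ∉ D; or x ∈ D ∩ B. In each case x ∈ (D ∪ B) ∪ (B ∩ D), so B ⊆ (D ∪ B) ∪ (B ∩ D).

Reverse inclusion. This inclusion fails. Take D = {1}, B = ∅; then 1 ∈ (D ∪ B) ∪ (B ∩ D) but 1 ∉ B.

Only the forward inclusion holds.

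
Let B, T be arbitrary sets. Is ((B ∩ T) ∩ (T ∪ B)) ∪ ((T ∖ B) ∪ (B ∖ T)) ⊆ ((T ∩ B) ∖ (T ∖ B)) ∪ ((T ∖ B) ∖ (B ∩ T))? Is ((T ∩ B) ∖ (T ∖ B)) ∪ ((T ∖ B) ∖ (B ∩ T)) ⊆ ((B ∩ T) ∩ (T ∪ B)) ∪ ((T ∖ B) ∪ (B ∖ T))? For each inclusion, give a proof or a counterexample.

(⟸) Let x ∈ ((T ∩ B) ∖ (T ∖ B)) ∪ ((T ∖ B) ∖ (B ∩ T)). Then either x ∈ T and x ∉ B; or x ∈ B ∩ T. In each case x ∈ ((B ∩ T) ∩ (T ∪ B)) ∪ ((T ∖ B) ∪ (B ∖ T)), so ((T ∩ B) ∖ (T ∖ B)) ∪ ((T ∖ B) ∖ (B ∩ T)) ⊆ ((B ∩ T) ∩ (T ∪ B)) ∪ ((T ∖ B) ∪ (B ∖ T)).

(⟹) This inclusion fails. Take B = {1}, T = ∅; then 1 ∈ ((B ∩ T) ∩ (T ∪ B)) ∪ ((T ∖ B) ∪ (B ∖ T)) but 1 ∉ ((T ∩ B) ∖ (T ∖ B)) ∪ ((T ∖ B) ∖ (B ∩ T)).

Only the reverse inclusion holds.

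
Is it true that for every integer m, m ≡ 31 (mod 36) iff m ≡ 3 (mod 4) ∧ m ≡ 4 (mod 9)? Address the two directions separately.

(←) If m ≡ 3 (mod 4) and m ≡ 4 (mod 9), then by the Chinese remainder theorem m ≡ 31 (mod 36). This is exactly m ≡ 31 (mod 36).

(→) Suppose m ≡ 31 (mod 36); write m = 36j + 31. Since 4 ∣ 36, reducing mod 4 gives m ≡ 31 ≡ 3 (mod 4); since 9 ∣ 36, reducing mod 9 gives m ≡ 31 ≡ 4 (mod 9).

Equivalent; both directions hold.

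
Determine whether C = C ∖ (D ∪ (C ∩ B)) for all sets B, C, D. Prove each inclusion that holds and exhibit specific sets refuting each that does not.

The sets are not equal: only the reverse inclusion holds.

(⟹) This inclusion fails. Take B = {1}, C = {1}, D = ∅; then 1 ∈ C but 1 ∉ C ∖ (D ∪ (C ∩ B)).

(⟸) Let x ∈ C ∖ (D ∪ (C ∩ B)). Then x ∈ C and x ∉ B, D, from which x ∈ C.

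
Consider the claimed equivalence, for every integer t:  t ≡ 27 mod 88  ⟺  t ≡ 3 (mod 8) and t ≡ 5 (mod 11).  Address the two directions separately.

Both directions hold.

(←) If t ≡ 3 (mod 8) and t ≡ 5 (mod 11), then by the Chinese remainder theorem t ≡ 27 (mod 88). This is exactly t ≡ 27 (mod 88).

(→) Suppose t ≡ 27 (mod 88); write t = 88j + 27. Since 8 ∣ 88, reducing mod 8 gives t ≡ 27 ≡ 3 (mod 8); since 11 ∣ 88, reducing mod 11 gives t ≡ 27 ≡ 5 (mod 11).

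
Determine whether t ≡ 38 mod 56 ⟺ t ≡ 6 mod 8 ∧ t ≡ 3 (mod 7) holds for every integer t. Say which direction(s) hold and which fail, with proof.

The biconditional holds.

[⇒] Suppose t ≡ 38 (mod 56); write t = 56j + 38. Since 8 ∣ 56, reducing mod 8 gives t ≡ 38 ≡ 6 (mod 8); since 7 ∣ 56, reducing mod 7 gives t ≡ 38 ≡ 3 (mod 7).

[⇐] Conversely, if t ≡ 6 (mod 8) and t ≡ 3 (mod 7), then by the Chinese remainder theorem t ≡ 38 (mod 56). This is exactly t ≡ 38 (mod 56).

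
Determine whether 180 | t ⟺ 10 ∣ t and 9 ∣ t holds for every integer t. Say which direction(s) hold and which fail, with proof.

(⇒) holds; (⇐) fails.

(→) If 180 ∣ t, write t = 180q. Since 180 = 18·10, t = 10·(18q), so 10 ∣ t; and since 180 = 20·9, t = 9·(20q), so 9 ∣ t.

(←) This fails: take t = 90. Both 10 ∣ 90 and 9 ∣ 90, yet 90 is not a multiple of 180 (since 90 = 0·180 + 90), so 180 ∤ 90.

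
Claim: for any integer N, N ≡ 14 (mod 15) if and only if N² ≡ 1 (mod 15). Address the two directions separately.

Only the forward implication holds.

(⇒) Suppose N ≡ 14 (mod 15). Write N = 15j + 14. Then (15j + 14)² = 225j² + 420j + 196 = 15(15j² + 28j + 13) + 1, so N² ≡ 1 (mod 15).

(⇐) This fails: take N = 1. Then 1² = 1 ≡ 1 (mod 15), yet 1 ≡ 1 (mod 15), not 14.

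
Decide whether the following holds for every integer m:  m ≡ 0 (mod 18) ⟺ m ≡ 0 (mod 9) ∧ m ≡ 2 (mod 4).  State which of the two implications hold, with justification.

Not equivalent: only (⇐) holds.

(⇐) If m ≡ 0 (mod 9) and m ≡ 2 (mod 4), then by the Chinese remainder theorem m ≡ 18 (mod 36). Since 18 ≡ 0 (mod 18) and 18 ∣ 36, we get m ≡ 0 (mod 18).

(⇒) This fails: m = 0 gives 0 ≡ 0 (mod 18) but 0 ≡ 0 (mod 4), so the conjunction on the right does not hold.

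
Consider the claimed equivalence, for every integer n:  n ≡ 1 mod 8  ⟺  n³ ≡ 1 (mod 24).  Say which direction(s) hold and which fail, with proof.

Only the converse holds.

Forward direction. This fails: take n = 9. Then 9 ≡ 1 (mod 8), but 9³ = 729 ≡ 9 (mod 24), not 1.

Converse. The residues r modulo 24 with r³ ≡ 1 (mod 24) are exactly {1}, and each is ≡ 1 (mod 8).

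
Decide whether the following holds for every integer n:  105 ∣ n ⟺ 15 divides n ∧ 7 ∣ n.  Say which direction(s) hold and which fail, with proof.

(⟹) If 105 ∣ n, write n = 105q. Since 105 = 7·15, n = 15·(7q), so 15 ∣ n; and since 105 = 15·7, n = 7·(15q), so 7 ∣ n.

(⟸) Suppose 15 ∣ n and 7 ∣ n. Any common multiple of 15 and 7 is a multiple of their lcm; here gcd(15, 7) = 1, so lcm(15, 7) = 15·7 = 105, so 105 ∣ n.

The biconditional holds.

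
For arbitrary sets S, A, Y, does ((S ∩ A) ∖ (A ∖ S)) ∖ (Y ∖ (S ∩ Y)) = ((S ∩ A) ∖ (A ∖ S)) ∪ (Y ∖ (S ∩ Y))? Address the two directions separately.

(⟸) This inclusion fails. Take S = ∅, A = ∅, Y = {1}; then 1 ∈ ((S ∩ A) ∖ (A ∖ S)) ∪ (Y ∖ (S ∩ Y)) but 1 ∉ ((S ∩ A) ∖ (A ∖ S)) ∖ (Y ∖ (S ∩ Y)).

(⟹) Let x ∈ ((S ∩ A) ∖ (A ∖ S)) ∖ (Y ∖ (S ∩ Y)). Then either x ∈ S ∩ A and x ∉ Y; or x ∈ S ∩ A ∩ Y. In each case x ∈ ((S ∩ A) ∖ (A ∖ S)) ∪ (Y ∖ (S ∩ Y)), so ((S ∩ A) ∖ (A ∖ S)) ∖ (Y ∖ (S ∩ Y)) ⊆ ((S ∩ A) ∖ (A ∖ S)) ∪ (Y ∖ (S ∩ Y)).

(⊆) holds; (⊇) fails.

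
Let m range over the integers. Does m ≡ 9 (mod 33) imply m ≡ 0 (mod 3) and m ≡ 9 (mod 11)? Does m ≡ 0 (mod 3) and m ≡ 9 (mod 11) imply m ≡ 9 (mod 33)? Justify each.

Forward direction. Suppose m ≡ 9 (mod 33); write m = 33j + 9. Since 3 ∣ 33, reducing mod 3 gives m ≡ 9 ≡ 0 (mod 3); since 11 ∣ 33, reducing mod 11 gives m ≡ 9 (mod 11).

Converse. If m ≡ 0 (mod 3) and m ≡ 9 (mod 11), then by the Chinese remainder theorem m ≡ 9 (mod 33). This is exactly m ≡ 9 (mod 33).

The biconditional holds.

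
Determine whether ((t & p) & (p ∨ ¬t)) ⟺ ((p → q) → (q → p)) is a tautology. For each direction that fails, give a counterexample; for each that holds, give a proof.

[⇐] This fails. Under p = F, q = F, t = F, the left side is false but the right side is true.

[⇒] Assume the antecedent. If p is true, (p → q) → (q → p) reduces to true regardless of the other variables. If p is false, the antecedent cannot hold. Either way (p → q) → (q → p) holds.

Only the forward direction holds.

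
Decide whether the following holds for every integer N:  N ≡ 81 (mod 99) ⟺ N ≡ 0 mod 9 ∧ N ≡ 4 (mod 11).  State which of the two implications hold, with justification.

Both implications hold.

(⟹) Suppose N ≡ 81 (mod 99); write N = 99j + 81. Since 9 ∣ 99, reducing mod 9 gives N ≡ 81 ≡ 0 (mod 9); since 11 ∣ 99, reducing mod 11 gives N ≡ 81 ≡ 4 (mod 11).

(⟸) Conversely, if N ≡ 0 (mod 9) and N ≡ 4 (mod 11), then by the Chinese remainder theorem N ≡ 81 (mod 99). This is exactly N ≡ 81 (mod 99).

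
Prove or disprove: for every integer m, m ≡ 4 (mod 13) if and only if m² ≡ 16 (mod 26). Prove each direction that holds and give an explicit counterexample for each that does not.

Neither direction holds.

(⇒) This fails: take m = 17. Then 17 ≡ 4 (mod 13), but 17² = 289 ≡ 3 (mod 26), not 16.

(⇐) This fails: take m = 22. Then 22² = 484 ≡ 16 (mod 26), yet 22 ≡ 9 (mod 13), not 4.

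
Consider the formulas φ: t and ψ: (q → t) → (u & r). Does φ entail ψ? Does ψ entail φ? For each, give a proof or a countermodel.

Neither direction holds.

[⇒] This fails. Under t = T, r = F, q = F, u = F, the left side is true but the right side is false.

[⇐] This fails. Under t = F, r = F, q = T, u = F, the left side is false but the right side is true.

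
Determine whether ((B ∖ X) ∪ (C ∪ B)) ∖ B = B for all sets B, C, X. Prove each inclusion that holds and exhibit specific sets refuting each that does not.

Neither inclusion holds.

(⊆) This inclusion fails. Take B = ∅, C = {1}, X = ∅; then 1 ∈ ((B ∖ X) ∪ (C ∪ B)) ∖ B but 1 ∉ B.

(⊇) This inclusion fails. Take B = {1}, C = ∅, X = ∅; then 1 ∈ B but 1 ∉ ((B ∖ X) ∪ (C ∪ B)) ∖ B.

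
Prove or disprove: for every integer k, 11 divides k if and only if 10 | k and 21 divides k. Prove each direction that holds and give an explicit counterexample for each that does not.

Neither implication holds.

[⇒] This fails: take k = 11. Certainly 11 ∣ 11, but 10 ∤ 11.

[⇐] This fails: take k = 210. Both 10 ∣ 210 and 21 ∣ 210, yet 210 is not a multiple of 11 (since 210 = 19·11 + 1), so 11 ∤ 210.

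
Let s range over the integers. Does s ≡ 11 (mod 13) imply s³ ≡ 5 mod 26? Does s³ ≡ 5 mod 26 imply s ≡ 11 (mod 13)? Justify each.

(→) This fails: take s = 24. Then 24 ≡ 11 (mod 13), but 24³ = 13824 ≡ 18 (mod 26), not 5.

(←) This fails: take s = 7. Then 7³ = 343 ≡ 5 (mod 26), yet 7 ≡ 7 (mod 13), not 11.

Neither implication holds.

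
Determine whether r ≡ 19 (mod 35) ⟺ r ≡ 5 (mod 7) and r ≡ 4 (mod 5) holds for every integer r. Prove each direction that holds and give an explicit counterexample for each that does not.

The biconditional holds.

(→) Suppose r ≡ 19 (mod 35); write r = 35j + 19. Since 7 ∣ 35, reducing mod 7 gives r ≡ 19 ≡ 5 (mod 7); since 5 ∣ 35, reducing mod 5 gives r ≡ 19 ≡ 4 (mod 5).

(←) Conversely, if r ≡ 5 (mod 7) and r ≡ 4 (mod 5), then by the Chinese remainder theorem r ≡ 19 (mod 35). This is exactly r ≡ 19 (mod 35).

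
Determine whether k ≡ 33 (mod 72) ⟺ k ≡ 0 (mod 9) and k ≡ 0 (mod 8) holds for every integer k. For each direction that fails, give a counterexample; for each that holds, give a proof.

Both directions fail.

[⇒] This fails: k = 33 gives 33 ≡ 33 (mod 72) but 33 ≡ 6 (mod 9), so the conjunction on the right does not hold.

[⇐] This fails: k = 0 satisfies both congruences on the right (0 ≡ 0 mod 9 and 0 ≡ 0 mod 8) yet 0 ≡ 0 (mod 72), not 33.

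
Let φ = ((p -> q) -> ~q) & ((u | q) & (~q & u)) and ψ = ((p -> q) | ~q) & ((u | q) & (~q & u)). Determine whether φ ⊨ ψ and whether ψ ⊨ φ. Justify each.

Both directions hold; the statement is true.

[⇒] Assume the antecedent. If u is true, the antecedent forces (u = T, q = F, p = F) or (u = T, q = F, p = T), and the consequent holds there. If u is false, the antecedent cannot hold. Either way the consequent holds.

[⇐] Assume the antecedent. If u is true, the antecedent forces (u = T, q = F, p = F) or (u = T, q = F, p = T), and the consequent holds there. If u is false, the antecedent cannot hold. Either way the consequent holds.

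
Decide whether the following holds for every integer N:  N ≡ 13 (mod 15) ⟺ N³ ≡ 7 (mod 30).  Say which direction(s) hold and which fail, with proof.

(←) The residues r modulo 30 with r³ ≡ 7 (mod 30) are exactly {13}, and each is ≡ 13 (mod 15).

(→) This fails: take N = 28. Then 28 ≡ 13 (mod 15), but 28³ = 21952 ≡ 22 (mod 30), not 7.

Only the converse holds.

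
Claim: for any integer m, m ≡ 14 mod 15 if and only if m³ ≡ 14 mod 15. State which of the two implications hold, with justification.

The biconditional holds.

(⇒) Suppose m ≡ 14 mod 15. Write m = 15j + 14. Then (15j + 14)³ = 3375j³ + 9450j² + 8820j + 2744 = 15(225j³ + 630j² + 588j + 182) + 14, so m³ ≡ 14 (mod 15).

(⇐) Conversely, suppose m³ ≡ 14 (mod 15). The only residue r in {0, …, 14} with r³ ≡ 14 (mod 15) is r = 14, so m ≡ 14 (mod 15).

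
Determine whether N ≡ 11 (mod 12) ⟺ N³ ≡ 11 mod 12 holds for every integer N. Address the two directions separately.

Equivalent; both directions hold.

Forward direction. Suppose N ≡ 11 (mod 12). Write N = 12j + 11. Then (12j + 11)³ = 1728j³ + 4752j² + 4356j + 1331 = 12(144j³ + 396j² + 363j + 110) + 11, so N³ ≡ 11 (mod 12).

Converse. For the converse, argue contrapositively. If N ≢ 11 (mod 12), then N is congruent to one of 0, 1, 2, 3, 4, 5, 6, 7, 8, 9, 10 modulo 12, and these give N³ ≡ 0, 1, 8, 3, 4, 5, 0, 7, 8, 9, 4 respectively — never 11.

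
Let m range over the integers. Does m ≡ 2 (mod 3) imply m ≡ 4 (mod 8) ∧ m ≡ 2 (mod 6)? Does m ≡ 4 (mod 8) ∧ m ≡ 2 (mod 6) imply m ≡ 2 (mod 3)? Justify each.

(←) If m ≡ 4 (mod 8) and m ≡ 2 (mod 6), then by the Chinese remainder theorem m ≡ 20 (mod 24). Since 20 ≡ 2 (mod 3) and 3 ∣ 24, we get m ≡ 2 (mod 3).

(→) This fails: m = 2 gives 2 ≡ 2 (mod 3) but 2 ≡ 2 (mod 8), so the conjunction on the right does not hold.

The forward direction fails; the converse holds.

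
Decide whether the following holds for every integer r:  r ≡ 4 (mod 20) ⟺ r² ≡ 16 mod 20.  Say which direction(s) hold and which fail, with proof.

(⟹) Suppose r ≡ 4 (mod 20). Write r = 20j + 4. Then (20j + 4)² = 400j² + 160j + 16 = 20(20j² + 8j) + 16, so r² ≡ 16 (mod 20).

(⟸) This fails: take r = 6. Then 6² = 36 ≡ 16 (mod 20), yet 6 ≡ 6 (mod 20), not 4.

(⇒) holds; (⇐) fails.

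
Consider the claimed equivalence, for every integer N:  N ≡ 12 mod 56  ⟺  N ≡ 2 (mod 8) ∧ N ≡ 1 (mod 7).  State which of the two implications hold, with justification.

Forward direction. This fails: N = 12 gives 12 ≡ 12 (mod 56) but 12 ≡ 4 (mod 8), so the conjunction on the right does not hold.

Converse. This fails: N = 50 satisfies both congruences on the right (50 ≡ 2 mod 8 and 50 ≡ 1 mod 7) yet 50 ≡ 50 (mod 56), not 12.

Both directions fail.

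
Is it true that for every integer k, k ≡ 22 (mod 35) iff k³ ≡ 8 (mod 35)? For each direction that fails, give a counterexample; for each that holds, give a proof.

The forward direction holds; the converse fails.

[⇒] Suppose k ≡ 22 (mod 35). Write k = 35j + 22. Then (35j + 22)³ = 42875j³ + 80850j² + 50820j + 10648 = 35(1225j³ + 2310j² + 1452j + 304) + 8, so k³ ≡ 8 (mod 35).

[⇐] This fails: take k = 2. Then 2³ = 8 ≡ 8 (mod 35), yet 2 ≡ 2 (mod 35), not 22.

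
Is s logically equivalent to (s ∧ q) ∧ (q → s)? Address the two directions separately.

Not equivalent: only (⇐) holds.

(←) Assume the antecedent. If q is true, the antecedent forces (q = T, s = T), and s holds there. If q is false, the antecedent cannot hold. Either way s holds.

(→) This fails. Under q = F, s = T, the left side is true but the right side is false.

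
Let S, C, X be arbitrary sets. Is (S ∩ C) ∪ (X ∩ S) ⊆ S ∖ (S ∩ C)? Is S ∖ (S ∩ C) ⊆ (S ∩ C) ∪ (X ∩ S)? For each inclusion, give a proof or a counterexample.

Both inclusions fail.

Forward inclusion. This inclusion fails. Take S = {1}, C = {1}, X = ∅; then 1 ∈ (S ∩ C) ∪ (X ∩ S) but 1 ∉ S ∖ (S ∩ C).

Reverse inclusion. This inclusion fails. Take S = {1}, C = ∅, X = ∅; then 1 ∈ S ∖ (S ∩ C) but 1 ∉ (S ∩ C) ∪ (X ∩ S).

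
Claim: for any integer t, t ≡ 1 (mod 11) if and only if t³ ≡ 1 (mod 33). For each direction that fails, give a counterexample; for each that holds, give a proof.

Not equivalent: only (⇐) holds.

(⇐) The residues r modulo 33 with r³ ≡ 1 (mod 33) are exactly {1}, and each is ≡ 1 (mod 11).

(⇒) This fails: take t = 12. Then 12 ≡ 1 (mod 11), but 12³ = 1728 ≡ 12 (mod 33), not 1.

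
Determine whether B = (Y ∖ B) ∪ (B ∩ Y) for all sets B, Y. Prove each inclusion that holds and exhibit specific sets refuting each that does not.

(⊆) This inclusion fails. Take B = {1}, Y = ∅; then 1 ∈ B but 1 ∉ (Y ∖ B) ∪ (B ∩ Y).

(⊇) This inclusion fails. Take B = ∅, Y = {1}; then 1 ∈ (Y ∖ B) ∪ (B ∩ Y) but 1 ∉ B.

Neither inclusion holds.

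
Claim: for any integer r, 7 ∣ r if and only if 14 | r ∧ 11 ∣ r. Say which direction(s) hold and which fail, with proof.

Forward direction. This fails: take r = 7. Certainly 7 ∣ 7, but 14 ∤ 7.

Converse. Suppose 14 ∣ r and 11 ∣ r. Any common multiple of 14 and 11 is a multiple of their lcm; here gcd(14, 11) = 1, so lcm(14, 11) = 14·11 = 154, so 154 ∣ r. Since 7 ∣ 154, it follows that 7 ∣ r.

Not equivalent: only (⇐) holds.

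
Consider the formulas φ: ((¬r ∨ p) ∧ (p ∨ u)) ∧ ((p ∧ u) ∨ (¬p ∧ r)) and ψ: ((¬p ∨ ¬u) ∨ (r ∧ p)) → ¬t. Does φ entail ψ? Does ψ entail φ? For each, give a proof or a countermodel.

Neither implication holds.

(⟹) This fails. Under p = T, u = T, r = T, t = T, the left side is true but the right side is false.

(⟸) This fails. Under p = F, u = F, r = F, t = F, the left side is false but the right side is true.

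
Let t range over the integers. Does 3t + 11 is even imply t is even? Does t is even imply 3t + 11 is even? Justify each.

(⟹) This fails: t = 1 gives 3t + 11 = 14, which is even, but 1 is odd, not even.

(⟸) This also fails: t = 6 is even, but 3t + 11 = 29 is odd, not even.

Neither implication holds.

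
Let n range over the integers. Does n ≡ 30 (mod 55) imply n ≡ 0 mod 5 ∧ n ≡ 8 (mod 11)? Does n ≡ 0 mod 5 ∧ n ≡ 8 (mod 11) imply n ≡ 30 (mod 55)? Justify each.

(⟹) Suppose n ≡ 30 (mod 55); write n = 55j + 30. Since 5 ∣ 55, reducing mod 5 gives n ≡ 30 ≡ 0 (mod 5); since 11 ∣ 55, reducing mod 11 gives n ≡ 30 ≡ 8 (mod 11).

(⟸) Conversely, if n ≡ 0 (mod 5) and n ≡ 8 (mod 11), then by the Chinese remainder theorem n ≡ 30 (mod 55). This is exactly n ≡ 30 (mod 55).

The biconditional holds.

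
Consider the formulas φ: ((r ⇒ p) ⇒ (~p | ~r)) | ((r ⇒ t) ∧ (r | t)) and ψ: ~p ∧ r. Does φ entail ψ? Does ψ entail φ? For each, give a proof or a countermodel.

Forward direction. This fails. Under t = F, r = F, p = F, the left side is true but the right side is false.

Converse. Assume the antecedent. If t is true, the consequent reduces to true regardless of the other variables. If t is false, the antecedent forces (t = F, r = T, p = F), and the consequent holds there. Either way the consequent holds.

Not equivalent: only (⇐) holds.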